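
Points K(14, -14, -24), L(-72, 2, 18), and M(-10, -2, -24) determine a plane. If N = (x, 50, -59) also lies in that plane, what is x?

-69

Coplanarity requires KL · (KM × KN) = 0.
KL = (-86, 16, 42), KM = (-24, 12, 0); the triple product is linear in x with coefficient -504 and constant term -34776.
Setting it to zero: x = -69.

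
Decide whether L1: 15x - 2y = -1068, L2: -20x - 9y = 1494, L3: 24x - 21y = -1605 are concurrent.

Intersecting L1 and L2: solving the 2×2 system gives (x, y) = (-72, -6).
Substitute into L3: (24)(-72) + (-21)(-6) = -1602.
But L3 requires -1605 ≠ -1602, so the three lines have no common point.

No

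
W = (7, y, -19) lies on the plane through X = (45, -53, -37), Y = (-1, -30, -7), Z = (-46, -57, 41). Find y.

-16

The plane through X, Y, Z has equation 1914x + 858y + 2277z = -43593.
Substituting W: (858)y + (-29865) = -43593, so y = -16.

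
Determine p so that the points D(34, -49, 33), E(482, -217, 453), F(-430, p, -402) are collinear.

125

Direction DE = (448, -168, 420). From the x-coordinate of F, the parameter along the line is τ = (-430 − 34)/448 = -29/28.
Then p = (-49) + (-29/28)·(-168) = 125.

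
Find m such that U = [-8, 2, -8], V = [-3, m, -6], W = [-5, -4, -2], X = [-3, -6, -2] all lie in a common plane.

The points are coplanar iff UV · (UW × UX) = 0.
Expanding, this is linear in m: (12)m + (48) = 0.
So m = -4.

-4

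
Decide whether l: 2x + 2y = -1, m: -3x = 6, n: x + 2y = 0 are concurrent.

Intersecting l and m: solving the 2×2 system gives (x, y) = (-2, 3/2).
Substitute into n: (1)(-2) + (2)(3/2) = 1.
But n requires 0 ≠ 1, so the three lines have no common point.

No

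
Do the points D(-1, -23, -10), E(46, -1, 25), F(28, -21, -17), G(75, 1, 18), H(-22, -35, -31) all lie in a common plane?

The plane through D, E, F has normal n = DE × DF = (-224, 1344, -544) and equation n·P = -25248.
Checking the remaining points: n·G = -25248, n·H = -25248.
All equal -25248, so all 5 points lie in one plane.

Yes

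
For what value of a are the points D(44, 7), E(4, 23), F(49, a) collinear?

5

The three points are collinear iff det[DE; DF] = 0.
This determinant is linear in a: (-40)a + (200) = 0, so a = 5.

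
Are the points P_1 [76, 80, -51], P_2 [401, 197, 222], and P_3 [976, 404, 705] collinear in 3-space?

Yes

P_1P_2 = (325, 117, 273), P_1P_3 = (900, 324, 756).
Each component of P_1P_3 is 36/13 times the corresponding component of P_1P_2, so P_1P_3 = 36/13·P_1P_2 and the points are collinear.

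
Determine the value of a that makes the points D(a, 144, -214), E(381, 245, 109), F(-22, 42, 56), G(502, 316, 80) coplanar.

56

Coplanarity ⇔ det[DE; DF; DG] = 0.
Expanding, this is linear in a: (-9650)a + (540400) = 0.
So a = 56.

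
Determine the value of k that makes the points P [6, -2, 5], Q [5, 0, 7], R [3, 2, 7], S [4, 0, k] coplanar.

Coplanarity ⇔ det[PQ; PR; PS] = 0.
Expanding, this is linear in k: (2)k + (-10) = 0.
So k = 5.

5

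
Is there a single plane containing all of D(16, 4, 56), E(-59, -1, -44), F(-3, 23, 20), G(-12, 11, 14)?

Yes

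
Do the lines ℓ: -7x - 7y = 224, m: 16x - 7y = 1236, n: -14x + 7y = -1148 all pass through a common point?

Yes

The three lines meet at one point iff the augmented coefficient matrix [aᵢ bᵢ cᵢ] has rank < 3, i.e. its determinant vanishes.
Here the determinant is 0.
It vanishes, so the lines are concurrent at (44, -76).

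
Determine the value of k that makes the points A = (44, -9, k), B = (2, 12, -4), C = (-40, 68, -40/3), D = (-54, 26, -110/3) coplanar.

17

Coplanarity ⇔ det[AB; AC; AD] = 0.
Expanding, this is linear in k: (-2548)k + (43316) = 0.
So k = 17.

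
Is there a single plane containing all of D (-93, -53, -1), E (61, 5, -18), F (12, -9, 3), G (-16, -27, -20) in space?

A normal to the plane through D, E, F is n = DE × DF = (980, -2401, 686).
The plane has equation n·P = 35427. For G: n·G = 35427.
Equal, so G lies in the plane and all four are coplanar.

Yes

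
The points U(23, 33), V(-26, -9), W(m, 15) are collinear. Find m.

2

The three points are collinear iff det[UV; UW] = 0.
This determinant is linear in m: (42)m + (-84) = 0, so m = 2.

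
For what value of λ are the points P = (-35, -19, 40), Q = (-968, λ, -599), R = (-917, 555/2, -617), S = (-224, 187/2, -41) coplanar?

681/2

The points are coplanar iff PQ · (PR × PS) = 0.
Expanding, this is linear in λ: (52731)λ + (-35909811/2) = 0.
So λ = 681/2.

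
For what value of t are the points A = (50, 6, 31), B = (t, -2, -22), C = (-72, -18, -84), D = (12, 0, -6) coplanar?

Coplanarity ⇔ det[AB; AC; AD] = 0.
Expanding, this is linear in t: (198)t + (792) = 0.
So t = -4.

-4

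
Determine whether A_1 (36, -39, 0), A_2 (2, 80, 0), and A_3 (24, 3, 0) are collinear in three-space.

Yes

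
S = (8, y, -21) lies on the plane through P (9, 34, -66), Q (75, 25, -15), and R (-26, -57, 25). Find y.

A normal to the plane is n = PQ × PR = (3822, -7791, -6321).
S lies in the plane iff n · PS = 0.
This gives (-7791)y + (-23373) = 0, so y = -3.

-3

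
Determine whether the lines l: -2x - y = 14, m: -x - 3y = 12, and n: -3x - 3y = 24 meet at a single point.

Yes

The three lines meet at one point iff the augmented coefficient matrix [aᵢ bᵢ cᵢ] has rank < 3, i.e. its determinant vanishes.
Here the determinant is 0.
It vanishes, so the lines are concurrent at (-6, -2).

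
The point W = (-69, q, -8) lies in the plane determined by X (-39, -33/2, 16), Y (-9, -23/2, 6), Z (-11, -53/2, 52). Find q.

-21/2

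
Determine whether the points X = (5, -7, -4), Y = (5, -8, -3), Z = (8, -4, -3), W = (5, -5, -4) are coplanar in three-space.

With X as base: XY = (0, -1, 1), XZ = (3, 3, 1), XW = (0, 2, 0).
XZ × XW = (-2, 0, 6).
XY · (XZ × XW) = 6.
Since 6 ≠ 0, the four points are not coplanar.

No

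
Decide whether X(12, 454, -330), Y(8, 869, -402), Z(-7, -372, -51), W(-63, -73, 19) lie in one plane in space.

The four points are coplanar iff the 3×3 determinant with rows XY, XZ, XW is zero.
Rows: (-4, 415, -72), (-19, -826, 279), (-75, -527, 349).
Expanding along the first row: (-4)(-141241) − (415)(14294) + (-72)(-51937) = -1627582.
Nonzero ⇒ not coplanar.

No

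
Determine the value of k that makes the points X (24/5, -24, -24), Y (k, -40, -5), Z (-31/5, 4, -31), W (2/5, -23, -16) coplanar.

19/5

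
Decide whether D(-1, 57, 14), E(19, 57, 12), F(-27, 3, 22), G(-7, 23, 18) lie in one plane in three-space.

With D as base: DE = (20, 0, -2), DF = (-26, -54, 8), DG = (-6, -34, 4).
DF × DG = (56, 56, 560).
DE · (DF × DG) = 0.
The scalar triple product vanishes, so the four points are coplanar.

Yes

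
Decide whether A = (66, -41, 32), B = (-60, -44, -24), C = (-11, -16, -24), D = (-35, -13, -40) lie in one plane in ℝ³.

With A as base: AB = (-126, -3, -56), AC = (-77, 25, -56), AD = (-101, 28, -72).
AC × AD = (-232, 112, 369).
AB · (AC × AD) = 8232.
Since 8232 ≠ 0, the four points are not coplanar.

No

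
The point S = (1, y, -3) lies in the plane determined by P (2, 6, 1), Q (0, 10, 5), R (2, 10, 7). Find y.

4

Coplanarity requires PQ · (PR × PS) = 0.
PQ = (-2, 4, 4), PR = (0, 4, 6); the triple product is linear in y with coefficient 12 and constant term -48.
Setting it to zero: y = 4.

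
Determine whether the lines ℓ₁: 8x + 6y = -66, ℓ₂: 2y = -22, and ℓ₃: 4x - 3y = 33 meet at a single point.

Yes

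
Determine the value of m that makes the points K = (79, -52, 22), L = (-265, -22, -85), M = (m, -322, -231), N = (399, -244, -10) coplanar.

-17

Normal to plane KLN: n = (-21504, -45248, 56448); plane equation n·P = 1895936.
Requiring n·M = 1895936: (-21504)m + (1530368) = 1895936.
So m = -17.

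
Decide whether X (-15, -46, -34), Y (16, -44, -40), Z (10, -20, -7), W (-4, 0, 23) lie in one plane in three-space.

Yes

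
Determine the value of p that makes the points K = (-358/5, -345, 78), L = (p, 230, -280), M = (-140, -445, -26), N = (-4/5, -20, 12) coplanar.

The points are coplanar iff KL · (KM × KN) = 0.
Expanding, this is linear in p: (40400)p + (1486720) = 0.
So p = -184/5.

-184/5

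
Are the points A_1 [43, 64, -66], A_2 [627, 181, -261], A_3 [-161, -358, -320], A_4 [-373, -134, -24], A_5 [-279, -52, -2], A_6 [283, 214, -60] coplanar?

Yes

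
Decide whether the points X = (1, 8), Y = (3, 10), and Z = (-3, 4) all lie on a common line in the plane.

XY = (2, 2), XZ = (-4, -4).
Twice the signed area of △XYZ is (2)(-4) − (2)(-4) = 0.
The triangle is degenerate (zero area), so the points are collinear.

Yes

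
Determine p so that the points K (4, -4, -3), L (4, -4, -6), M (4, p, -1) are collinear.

Collinearity requires KL × KM = 0; each component is linear in p.
The x-component gives (3)p + (12) = 0, so p = -4.
The remaining components then also vanish.

-4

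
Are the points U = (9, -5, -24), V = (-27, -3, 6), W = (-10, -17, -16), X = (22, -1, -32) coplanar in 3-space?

The four points are coplanar iff the 3×3 determinant with rows UV, UW, UX is zero.
Rows: (-36, 2, 30), (-19, -12, 8), (13, 4, -8).
Expanding along the first row: (-36)(64) − (2)(48) + (30)(80) = 0.
Zero determinant ⇒ coplanar.

Yes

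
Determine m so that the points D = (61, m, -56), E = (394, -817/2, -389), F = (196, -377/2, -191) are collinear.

-77/2

Collinearity requires DE × DF = 0; each component is linear in m.
The x-component gives (-198)m + (-7623) = 0, so m = -77/2.
The remaining components then also vanish.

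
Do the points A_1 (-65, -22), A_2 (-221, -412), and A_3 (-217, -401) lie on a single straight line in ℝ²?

No

A_1A_2 = (-156, -390), A_1A_3 = (-152, -379).
If collinear, A_1A_3 would be a scalar multiple of A_1A_2. But (-156)·(-379) ≠ (-390)·(-152) (difference -156), so they are not parallel; the points are not collinear.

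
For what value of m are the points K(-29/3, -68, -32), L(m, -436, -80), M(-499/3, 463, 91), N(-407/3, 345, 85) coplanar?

The points are coplanar iff KL · (KM × KN) = 0.
Expanding, this is linear in m: (11328)m + (-1038400) = 0.
So m = 275/3.

275/3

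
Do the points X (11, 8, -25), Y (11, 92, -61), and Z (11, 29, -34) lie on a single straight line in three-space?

XY = (0, 84, -36), XZ = (0, 21, -9).
Each component of XZ is 1/4 times the corresponding component of XY, so XZ = 1/4·XY and the points are collinear.

Yes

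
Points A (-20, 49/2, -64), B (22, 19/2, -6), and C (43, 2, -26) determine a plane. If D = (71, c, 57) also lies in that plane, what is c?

-8

A normal to the plane is n = AB × AC = (735, 2058, 0).
D lies in the plane iff n · AD = 0.
This gives (2058)c + (16464) = 0, so c = -8.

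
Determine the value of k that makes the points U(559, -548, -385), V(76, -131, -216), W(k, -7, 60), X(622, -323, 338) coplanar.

48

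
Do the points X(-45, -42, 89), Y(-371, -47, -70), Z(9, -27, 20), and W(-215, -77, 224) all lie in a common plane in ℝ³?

Yes

With X as base: XY = (-326, -5, -159), XZ = (54, 15, -69), XW = (-170, -35, 135).
XZ × XW = (-390, 4440, 660).
XY · (XZ × XW) = 0.
The scalar triple product vanishes, so the four points are coplanar.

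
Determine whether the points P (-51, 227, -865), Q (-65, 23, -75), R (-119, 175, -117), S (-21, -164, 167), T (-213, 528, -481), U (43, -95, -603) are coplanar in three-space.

The plane through P, Q, R has normal n = PQ × PR = (-111512, -43248, -13144) and equation n·X = 7239376.
Checking the remaining points: n·S = 7239376, n·T = 7239376, n·U = 7239376.
All equal 7239376, so all 6 points lie in one plane.

Yes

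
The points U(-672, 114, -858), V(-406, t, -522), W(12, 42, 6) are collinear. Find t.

86

Collinearity requires UV × UW = 0; each component is linear in t.
The x-component gives (864)t + (-74304) = 0, so t = 86.
The remaining components then also vanish.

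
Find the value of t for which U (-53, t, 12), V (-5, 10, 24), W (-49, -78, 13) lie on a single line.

Collinearity requires UV × UW = 0; each component is linear in t.
The x-component gives (11)t + (946) = 0, so t = -86.
The remaining components then also vanish.

-86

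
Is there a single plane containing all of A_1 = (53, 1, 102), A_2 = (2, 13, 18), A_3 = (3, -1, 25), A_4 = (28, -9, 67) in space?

Yes

The four points are coplanar iff the 3×3 determinant with rows A_1A_2, A_1A_3, A_1A_4 is zero.
Rows: (-51, 12, -84), (-50, -2, -77), (-25, -10, -35).
Expanding along the first row: (-51)(-700) − (12)(-175) + (-84)(450) = 0.
Zero determinant ⇒ coplanar.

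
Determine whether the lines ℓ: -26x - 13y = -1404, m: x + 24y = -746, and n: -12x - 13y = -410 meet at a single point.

Lines aᵢx + bᵢy = cᵢ with pairwise distinct directions are concurrent exactly when det[aᵢ bᵢ cᵢ] = 0.
Here the determinant is 182.
Nonzero, so no common point exists.

No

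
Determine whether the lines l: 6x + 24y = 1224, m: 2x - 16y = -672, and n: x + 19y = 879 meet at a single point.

Intersecting l and m: solving the 2×2 system gives (x, y) = (24, 45).
Substitute into n: (1)(24) + (19)(45) = 879.
This equals 879, so (24, 45) lies on all three lines and they are concurrent.

Yes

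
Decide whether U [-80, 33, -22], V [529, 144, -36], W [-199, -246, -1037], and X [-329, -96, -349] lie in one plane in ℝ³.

The four points are coplanar iff the 3×3 determinant with rows UV, UW, UX is zero.
Rows: (609, 111, -14), (-119, -279, -1015), (-249, -129, -327).
Expanding along the first row: (609)(-39702) − (111)(-213822) + (-14)(-54120) = 313404.
Nonzero ⇒ not coplanar.

No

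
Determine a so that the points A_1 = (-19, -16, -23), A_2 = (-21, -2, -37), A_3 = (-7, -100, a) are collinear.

61

Collinearity requires A_1A_2 × A_1A_3 = 0; each component is linear in a.
The x-component gives (14)a + (-854) = 0, so a = 61.
The remaining components then also vanish.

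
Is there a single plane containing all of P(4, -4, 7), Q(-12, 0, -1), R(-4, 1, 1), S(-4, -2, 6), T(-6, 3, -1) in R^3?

The plane through P, Q, R has normal n = PQ × PR = (16, -32, -48) and equation n·X = -144.
Checking the remaining points: n·S = -288, n·T = -144.
Since n·S = -288 ≠ -144, S is off the plane and the points are not all coplanar.

No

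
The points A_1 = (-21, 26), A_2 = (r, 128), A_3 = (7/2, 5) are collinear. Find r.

-140

The three points are collinear iff det[A_1A_2; A_1A_3] = 0.
This determinant is linear in r: (-21)r + (-2940) = 0, so r = -140.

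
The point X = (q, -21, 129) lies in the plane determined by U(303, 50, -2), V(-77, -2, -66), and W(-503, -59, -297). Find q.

A normal to the plane is n = UV × UW = (8364, -60516, -492).
X lies in the plane iff n · UX = 0.
This gives (8364)q + (1697892) = 0, so q = -203.

-203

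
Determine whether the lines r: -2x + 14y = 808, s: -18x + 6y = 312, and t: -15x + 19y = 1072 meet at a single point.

The three lines meet at one point iff the augmented coefficient matrix [aᵢ bᵢ cᵢ] has rank < 3, i.e. its determinant vanishes.
Here the determinant is 0.
It vanishes, so the lines are concurrent at (2, 58).

Yes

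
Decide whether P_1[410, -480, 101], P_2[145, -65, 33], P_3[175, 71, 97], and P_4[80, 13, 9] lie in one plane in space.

The four points are coplanar iff the 3×3 determinant with rows P_1P_2, P_1P_3, P_1P_4 is zero.
Rows: (-265, 415, -68), (-235, 551, -4), (-330, 493, -92).
Expanding along the first row: (-265)(-48720) − (415)(20300) + (-68)(65975) = 0.
Zero determinant ⇒ coplanar.

Yes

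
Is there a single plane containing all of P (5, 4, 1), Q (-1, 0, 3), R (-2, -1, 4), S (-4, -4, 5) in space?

With P as base: PQ = (-6, -4, 2), PR = (-7, -5, 3), PS = (-9, -8, 4).
PR × PS = (4, 1, 11).
PQ · (PR × PS) = -6.
Since -6 ≠ 0, the four points are not coplanar.

No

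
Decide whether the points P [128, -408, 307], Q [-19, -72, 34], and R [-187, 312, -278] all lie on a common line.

PQ = (-147, 336, -273), PR = (-315, 720, -585).
Each component of PR is 15/7 times the corresponding component of PQ, so PR = 15/7·PQ and the points are collinear.

Yes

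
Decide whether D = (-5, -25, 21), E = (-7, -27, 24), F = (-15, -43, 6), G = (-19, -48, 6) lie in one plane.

A normal to the plane through D, E, F is n = DE × DF = (84, -60, 16).
The plane has equation n·P = 1416. For G: n·G = 1380.
1380 ≠ 1416, so G is off the plane.

No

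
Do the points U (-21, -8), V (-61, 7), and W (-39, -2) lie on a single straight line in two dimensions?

UV = (-40, 15), UW = (-18, 6).
det[UV; UW] = (-40)(6) − (15)(-18) = 30.
The determinant is nonzero, so they are not collinear.

No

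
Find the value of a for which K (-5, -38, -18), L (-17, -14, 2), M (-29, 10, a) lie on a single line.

22

Direction KL = (-12, 24, 20). From the x-coordinate of M, the parameter along the line is τ = (-29 − (-5))/(-12) = 2.
Then a = (-18) + 2·(20) = 22.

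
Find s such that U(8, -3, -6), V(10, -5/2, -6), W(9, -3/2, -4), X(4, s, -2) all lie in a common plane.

-3/2

Normal to plane UVW: n = (1, -4, 5/2); plane equation n·P = 5.
Requiring n·X = 5: (-4)s + (-1) = 5.
So s = -3/2.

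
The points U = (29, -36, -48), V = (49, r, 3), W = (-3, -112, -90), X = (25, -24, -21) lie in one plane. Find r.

The points are coplanar iff UV · (UW × UX) = 0.
Expanding, this is linear in r: (1032)r + (-28896) = 0.
So r = 28.

28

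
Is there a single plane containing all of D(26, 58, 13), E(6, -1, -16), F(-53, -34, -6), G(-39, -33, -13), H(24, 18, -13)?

The plane through D, E, F has normal n = DE × DF = (-1547, 1911, -2821) and equation n·P = 33943.
Checking the remaining points: n·G = 33943, n·H = 33943.
All equal 33943, so all 5 points lie in one plane.

Yes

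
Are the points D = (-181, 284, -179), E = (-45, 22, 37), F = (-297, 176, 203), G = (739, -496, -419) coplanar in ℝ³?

No

A normal to the plane through D, E, F is n = DE × DF = (-76756, -77008, -45080).
The plane has equation n·P = 91884. For G: n·G = 361804.
361804 ≠ 91884, so G is off the plane.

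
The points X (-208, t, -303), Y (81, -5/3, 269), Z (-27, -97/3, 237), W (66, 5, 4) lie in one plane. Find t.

-190/3

Coplanarity ⇔ det[XY; XZ; XW] = 0.
Expanding, this is linear in t: (28140)t + (1782200) = 0.
So t = -190/3.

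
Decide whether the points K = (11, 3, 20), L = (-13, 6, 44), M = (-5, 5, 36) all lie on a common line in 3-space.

Yes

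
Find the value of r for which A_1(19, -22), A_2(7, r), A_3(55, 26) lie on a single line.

-38

Collinearity: (A_2 − A_1) must be parallel to (A_3 − A_1) = (36, 48).
Cross-multiplying the components: (r − (-22))·(36) = (-12)·(48).
Solving gives r = -38.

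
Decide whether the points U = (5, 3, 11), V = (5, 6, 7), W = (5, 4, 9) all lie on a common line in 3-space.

No

UV = (0, 3, -4), UW = (0, 1, -2).
UV × UW = (-2, 0, 0).
The cross product is nonzero, so the points do not lie on one line.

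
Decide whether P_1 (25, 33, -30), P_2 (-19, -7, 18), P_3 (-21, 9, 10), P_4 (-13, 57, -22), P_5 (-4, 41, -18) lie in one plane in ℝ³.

The plane through P_1, P_2, P_3 has normal n = P_1P_2 × P_1P_3 = (-448, -448, -784) and equation n·P = -2464.
Checking the remaining points: n·P_4 = -2464, n·P_5 = -2464.
All equal -2464, so all 5 points lie in one plane.

Yes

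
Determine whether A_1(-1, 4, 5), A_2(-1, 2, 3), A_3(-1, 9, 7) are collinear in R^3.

A_1A_2 = (0, -2, -2), A_1A_3 = (0, 5, 2).
A_1A_2 × A_1A_3 = (6, 0, 0).
The cross product is nonzero, so the points do not lie on one line.

No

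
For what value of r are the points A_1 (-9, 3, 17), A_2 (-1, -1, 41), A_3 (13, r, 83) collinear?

Direction A_1A_2 = (8, -4, 24). From the x-coordinate of A_3, the parameter along the line is τ = (13 − (-9))/8 = 11/4.
Then r = 3 + 11/4·(-4) = -8.

-8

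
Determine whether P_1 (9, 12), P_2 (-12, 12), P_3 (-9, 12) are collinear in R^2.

P_1P_2 = (-21, 0), P_1P_3 = (-18, 0).
Twice the signed area of △P_1P_2P_3 is (-21)(0) − (0)(-18) = 0.
The triangle is degenerate (zero area), so the points are collinear.

Yes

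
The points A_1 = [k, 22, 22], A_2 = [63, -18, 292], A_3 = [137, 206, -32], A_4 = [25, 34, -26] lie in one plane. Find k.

28

Coplanarity ⇔ det[A_1A_2; A_1A_3; A_1A_4] = 0.
Expanding, this is linear in k: (54384)k + (-1522752) = 0.
So k = 28.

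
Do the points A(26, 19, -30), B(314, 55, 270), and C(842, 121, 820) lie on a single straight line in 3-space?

Yes

AB = (288, 36, 300), AC = (816, 102, 850).
Each component of AC is 17/6 times the corresponding component of AB, so AC = 17/6·AB and the points are collinear.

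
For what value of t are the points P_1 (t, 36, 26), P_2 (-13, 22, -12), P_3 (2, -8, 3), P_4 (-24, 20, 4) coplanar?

The points are coplanar iff P_1P_2 · (P_1P_3 × P_1P_4) = 0.
Expanding, this is linear in t: (450)t + (25200) = 0.
So t = -56.

-56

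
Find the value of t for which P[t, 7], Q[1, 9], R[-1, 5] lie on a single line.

0

Collinearity: (P − Q) must be parallel to (R − Q) = (-2, -4).
Cross-multiplying the components: (t − 1)·(-4) = (-2)·(-2).
Solving gives t = 0.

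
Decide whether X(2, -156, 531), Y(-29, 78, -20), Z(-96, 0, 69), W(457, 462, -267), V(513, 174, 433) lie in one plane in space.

The plane through X, Y, Z has normal n = XY × XZ = (-22152, 39676, 18096) and equation n·P = 3375216.
Checking the remaining points: n·W = 3375216, n·V = 3375216.
All equal 3375216, so all 5 points lie in one plane.

Yes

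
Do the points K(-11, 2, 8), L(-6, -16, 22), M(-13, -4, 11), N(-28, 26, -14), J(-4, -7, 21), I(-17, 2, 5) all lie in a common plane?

No

The plane through K, L, M has normal n = KL × KM = (30, -43, -66) and equation n·P = -944.
Checking the remaining points: n·N = -1034, n·J = -1205, n·I = -926.
Since n·N = -1034 ≠ -944, N is off the plane and the points are not all coplanar.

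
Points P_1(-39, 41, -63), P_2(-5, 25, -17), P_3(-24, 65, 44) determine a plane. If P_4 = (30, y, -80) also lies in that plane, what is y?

-31

The plane through P_1, P_2, P_3 has equation −2816x − 2948y + 1056z = -77572.
Substituting P_4: (-2948)y + (-168960) = -77572, so y = -31.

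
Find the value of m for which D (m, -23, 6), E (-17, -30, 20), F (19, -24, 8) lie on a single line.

25

Direction EF = (36, 6, -12). From the y-coordinate of D, the parameter along the line is τ = (-23 − (-30))/6 = 7/6.
Then m = (-17) + 7/6·(36) = 25.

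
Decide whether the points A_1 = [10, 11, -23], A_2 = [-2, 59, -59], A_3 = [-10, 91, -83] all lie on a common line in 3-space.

A_1A_2 = (-12, 48, -36), A_1A_3 = (-20, 80, -60).
A_1A_2 × A_1A_3 = (0, 0, 0).
The cross product vanishes, so the three points are collinear.

Yes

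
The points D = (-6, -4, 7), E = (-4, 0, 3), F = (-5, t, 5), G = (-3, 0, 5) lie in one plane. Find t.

Coplanarity ⇔ det[DE; DF; DG] = 0.
Expanding, this is linear in t: (8)t + (16) = 0.
So t = -2.

-2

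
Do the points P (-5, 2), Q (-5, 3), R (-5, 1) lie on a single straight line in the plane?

Yes

PQ = (0, 1), PR = (0, -1).
Checking proportionality: PR = -1·PQ, so the vectors are parallel and the points are collinear.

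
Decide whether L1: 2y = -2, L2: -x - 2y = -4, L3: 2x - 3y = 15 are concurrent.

Yes

Intersecting L1 and L2: solving the 2×2 system gives (x, y) = (6, -1).
Substitute into L3: (2)(6) + (-3)(-1) = 15.
This equals 15, so (6, -1) lies on all three lines and they are concurrent.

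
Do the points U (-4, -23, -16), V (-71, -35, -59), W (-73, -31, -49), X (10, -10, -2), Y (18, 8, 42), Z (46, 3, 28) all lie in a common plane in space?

No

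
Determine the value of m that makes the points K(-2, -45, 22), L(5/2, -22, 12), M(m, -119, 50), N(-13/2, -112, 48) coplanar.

-5

The points are coplanar iff KL · (KM × KN) = 0.
Expanding, this is linear in m: (72)m + (360) = 0.
So m = -5.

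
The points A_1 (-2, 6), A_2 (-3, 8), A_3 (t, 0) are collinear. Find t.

Collinearity: (A_3 − A_1) must be parallel to (A_2 − A_1) = (-1, 2).
Cross-multiplying the components: (t − (-2))·(2) = (-6)·(-1).
Solving gives t = 1.

1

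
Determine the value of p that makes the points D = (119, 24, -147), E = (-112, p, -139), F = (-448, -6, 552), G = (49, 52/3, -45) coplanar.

64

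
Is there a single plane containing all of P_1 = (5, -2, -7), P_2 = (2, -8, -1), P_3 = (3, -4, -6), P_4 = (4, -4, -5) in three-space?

With P_1 as base: P_1P_2 = (-3, -6, 6), P_1P_3 = (-2, -2, 1), P_1P_4 = (-1, -2, 2).
P_1P_3 × P_1P_4 = (-2, 3, 2).
P_1P_2 · (P_1P_3 × P_1P_4) = 0.
The scalar triple product vanishes, so the four points are coplanar.

Yes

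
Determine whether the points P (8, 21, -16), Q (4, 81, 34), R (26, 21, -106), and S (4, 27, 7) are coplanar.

The four points are coplanar iff the 3×3 determinant with rows PQ, PR, PS is zero.
Rows: (-4, 60, 50), (18, 0, -90), (-4, 6, 23).
Expanding along the first row: (-4)(540) − (60)(54) + (50)(108) = 0.
Zero determinant ⇒ coplanar.

Yes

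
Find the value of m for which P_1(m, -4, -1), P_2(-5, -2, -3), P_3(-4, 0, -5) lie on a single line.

Direction P_2P_3 = (1, 2, -2). From the y-coordinate of P_1, the parameter along the line is τ = (-4 − (-2))/2 = -1.
Then m = (-5) + (-1)·(1) = -6.

-6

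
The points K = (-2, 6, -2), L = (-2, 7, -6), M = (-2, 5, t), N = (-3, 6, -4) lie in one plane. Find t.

Normal to plane KLN: n = (-2, 4, 1); plane equation n·P = 26.
Requiring n·M = 26: (1)t + (24) = 26.
So t = 2.

2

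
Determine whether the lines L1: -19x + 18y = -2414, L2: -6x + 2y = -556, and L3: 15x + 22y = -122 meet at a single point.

Yes

Intersecting L1 and L2: solving the 2×2 system gives (x, y) = (74, -56).
Substitute into L3: (15)(74) + (22)(-56) = -122.
This equals -122, so (74, -56) lies on all three lines and they are concurrent.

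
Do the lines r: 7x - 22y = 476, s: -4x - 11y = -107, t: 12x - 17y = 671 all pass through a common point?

Yes

Intersecting r and s: solving the 2×2 system gives (x, y) = (46, -7).
Substitute into t: (12)(46) + (-17)(-7) = 671.
This equals 671, so (46, -7) lies on all three lines and they are concurrent.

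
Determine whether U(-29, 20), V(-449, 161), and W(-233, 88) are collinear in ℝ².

UV = (-420, 141), UW = (-204, 68).
If collinear, UW would be a scalar multiple of UV. But (-420)·(68) ≠ (141)·(-204) (difference 204), so they are not parallel; the points are not collinear.

No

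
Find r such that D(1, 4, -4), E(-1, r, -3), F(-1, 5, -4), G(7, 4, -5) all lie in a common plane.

Normal to plane DFG: n = (-1, -2, -6); plane equation n·P = 15.
Requiring n·E = 15: (-2)r + (19) = 15.
So r = 2.

2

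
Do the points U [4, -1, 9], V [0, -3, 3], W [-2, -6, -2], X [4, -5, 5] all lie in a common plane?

Yes

The four points are coplanar iff the 3×3 determinant with rows UV, UW, UX is zero.
Rows: (-4, -2, -6), (-6, -5, -11), (0, -4, -4).
Expanding along the first row: (-4)(-24) − (-2)(24) + (-6)(24) = 0.
Zero determinant ⇒ coplanar.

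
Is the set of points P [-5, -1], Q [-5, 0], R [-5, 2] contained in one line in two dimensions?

Yes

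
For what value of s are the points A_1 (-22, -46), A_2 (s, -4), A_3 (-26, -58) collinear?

Collinearity: (A_2 − A_1) must be parallel to (A_3 − A_1) = (-4, -12).
Cross-multiplying the components: (s − (-22))·(-12) = (42)·(-4).
Solving gives s = -8.

-8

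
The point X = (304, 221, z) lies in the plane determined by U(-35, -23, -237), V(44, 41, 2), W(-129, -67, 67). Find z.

Coplanarity requires UV · (UW × UX) = 0.
UV = (79, 64, 239), UW = (-94, -44, 304); the triple product is linear in z with coefficient 2540 and constant term -579120.
Setting it to zero: z = 228.

228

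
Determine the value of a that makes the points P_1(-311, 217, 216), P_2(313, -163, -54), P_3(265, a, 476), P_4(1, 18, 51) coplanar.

Coplanarity ⇔ det[P_1P_2; P_1P_3; P_1P_4] = 0.
Expanding, this is linear in a: (-18720)a + (355680) = 0.
So a = 19.

19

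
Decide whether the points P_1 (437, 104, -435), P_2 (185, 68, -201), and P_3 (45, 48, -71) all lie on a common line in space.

P_1P_2 = (-252, -36, 234), P_1P_3 = (-392, -56, 364).
P_1P_2 × P_1P_3 = (0, 0, 0).
The cross product vanishes, so the three points are collinear.

Yes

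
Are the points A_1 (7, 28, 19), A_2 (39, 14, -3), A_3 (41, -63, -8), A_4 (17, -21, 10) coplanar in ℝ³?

The four points are coplanar iff the 3×3 determinant with rows A_1A_2, A_1A_3, A_1A_4 is zero.
Rows: (32, -14, -22), (34, -91, -27), (10, -49, -9).
Expanding along the first row: (32)(-504) − (-14)(-36) + (-22)(-756) = 0.
Zero determinant ⇒ coplanar.

Yes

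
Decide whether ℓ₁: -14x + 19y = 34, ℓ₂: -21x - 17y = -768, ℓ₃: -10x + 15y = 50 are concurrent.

Yes

Lines aᵢx + bᵢy = cᵢ with pairwise distinct directions are concurrent exactly when det[aᵢ bᵢ cᵢ] = 0.
Here the determinant is 0.
It vanishes, so the lines are concurrent at (22, 18).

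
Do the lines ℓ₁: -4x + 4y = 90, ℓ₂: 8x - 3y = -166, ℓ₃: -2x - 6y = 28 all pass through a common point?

The three lines meet at one point iff the augmented coefficient matrix [aᵢ bᵢ cᵢ] has rank < 3, i.e. its determinant vanishes.
Here the determinant is -108.
Nonzero, so no common point exists.

No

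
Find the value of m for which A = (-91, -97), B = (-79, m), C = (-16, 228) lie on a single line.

-45

The three points are collinear iff det[AB; AC] = 0.
This determinant is linear in m: (-75)m + (-3375) = 0, so m = -45.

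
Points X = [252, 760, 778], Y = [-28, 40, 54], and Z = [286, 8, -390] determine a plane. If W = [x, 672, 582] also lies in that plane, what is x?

303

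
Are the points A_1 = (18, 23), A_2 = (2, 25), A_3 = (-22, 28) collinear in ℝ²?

Yes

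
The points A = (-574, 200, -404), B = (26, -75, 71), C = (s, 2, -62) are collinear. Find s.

-142

Collinearity requires AB × AC = 0; each component is linear in s.
The y-component gives (475)s + (67450) = 0, so s = -142.
The remaining components then also vanish.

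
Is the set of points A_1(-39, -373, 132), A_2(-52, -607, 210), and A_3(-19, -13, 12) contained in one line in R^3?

Yes

A_1A_2 = (-13, -234, 78), A_1A_3 = (20, 360, -120).
A_1A_2 × A_1A_3 = (0, 0, 0).
The cross product vanishes, so the three points are collinear.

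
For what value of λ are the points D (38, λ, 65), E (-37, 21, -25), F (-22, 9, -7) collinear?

-39

Direction EF = (15, -12, 18). From the x-coordinate of D, the parameter along the line is τ = (38 − (-37))/15 = 5.
Then λ = 21 + 5·(-12) = -39.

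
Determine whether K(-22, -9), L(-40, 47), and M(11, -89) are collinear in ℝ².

KL = (-18, 56), KM = (33, -80).
det[KL; KM] = (-18)(-80) − (56)(33) = -408.
The determinant is nonzero, so they are not collinear.

No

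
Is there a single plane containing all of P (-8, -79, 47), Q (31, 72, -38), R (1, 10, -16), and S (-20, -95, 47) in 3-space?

No

A normal to the plane through P, Q, R is n = PQ × PR = (-1948, 1692, 2112).
The plane has equation n·X = -18820. For S: n·S = -22516.
-22516 ≠ -18820, so S is off the plane.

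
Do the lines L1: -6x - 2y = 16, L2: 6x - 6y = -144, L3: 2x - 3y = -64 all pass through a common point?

Intersecting L1 and L2: solving the 2×2 system gives (x, y) = (-8, 16).
Substitute into L3: (2)(-8) + (-3)(16) = -64.
This equals -64, so (-8, 16) lies on all three lines and they are concurrent.

Yes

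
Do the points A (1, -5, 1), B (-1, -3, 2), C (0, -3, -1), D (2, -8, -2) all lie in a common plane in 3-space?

No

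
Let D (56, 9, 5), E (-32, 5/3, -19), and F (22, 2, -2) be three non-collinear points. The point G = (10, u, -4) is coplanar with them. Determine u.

-4/3

A normal to the plane is n = DE × DF = (-350/3, 200, 1100/3).
G lies in the plane iff n · DG = 0.
This gives (200)u + (800/3) = 0, so u = -4/3.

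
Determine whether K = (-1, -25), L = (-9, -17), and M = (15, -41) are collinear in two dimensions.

KL = (-8, 8), KM = (16, -16).
Checking proportionality: KM = -2·KL, so the vectors are parallel and the points are collinear.

Yes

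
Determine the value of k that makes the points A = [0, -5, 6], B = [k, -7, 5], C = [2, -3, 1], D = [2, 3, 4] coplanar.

Normal to plane ACD: n = (36, -6, 12); plane equation n·P = 102.
Requiring n·B = 102: (36)k + (102) = 102.
So k = 0.

0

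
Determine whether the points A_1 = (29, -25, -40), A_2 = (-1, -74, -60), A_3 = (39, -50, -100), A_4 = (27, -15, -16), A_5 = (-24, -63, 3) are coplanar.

The plane through A_1, A_2, A_3 has normal n = A_1A_2 × A_1A_3 = (2440, -2000, 1240) and equation n·P = 71160.
Checking the remaining points: n·A_4 = 76040, n·A_5 = 71160.
Since n·A_4 = 76040 ≠ 71160, A_4 is off the plane and the points are not all coplanar.

No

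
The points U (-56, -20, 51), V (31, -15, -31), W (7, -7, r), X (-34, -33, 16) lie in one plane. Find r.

1

The points are coplanar iff UV · (UW × UX) = 0.
Expanding, this is linear in r: (1241)r + (-1241) = 0.
So r = 1.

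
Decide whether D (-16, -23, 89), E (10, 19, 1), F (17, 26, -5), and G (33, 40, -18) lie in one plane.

No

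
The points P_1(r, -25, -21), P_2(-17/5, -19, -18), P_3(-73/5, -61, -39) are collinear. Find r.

Direction P_2P_3 = (-56/5, -42, -21). From the y-coordinate of P_1, the parameter along the line is τ = (-25 − (-19))/(-42) = 1/7.
Then r = (-17/5) + 1/7·(-56/5) = -5.

-5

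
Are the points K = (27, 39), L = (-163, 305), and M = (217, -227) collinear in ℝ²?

KL = (-190, 266), KM = (190, -266).
Twice the signed area of △KLM is (-190)(-266) − (266)(190) = 0.
The triangle is degenerate (zero area), so the points are collinear.

Yes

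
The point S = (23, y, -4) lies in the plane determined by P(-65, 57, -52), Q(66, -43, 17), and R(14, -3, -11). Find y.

-11

Coplanarity requires PQ · (PR × PS) = 0.
PQ = (131, -100, 69), PR = (79, -60, 41); the triple product is linear in y with coefficient 80 and constant term 880.
Setting it to zero: y = -11.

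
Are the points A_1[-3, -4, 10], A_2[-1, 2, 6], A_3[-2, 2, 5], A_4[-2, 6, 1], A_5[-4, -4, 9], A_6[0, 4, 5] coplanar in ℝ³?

Yes

The plane through A_1, A_2, A_3 has normal n = A_1A_2 × A_1A_3 = (-6, 6, 6) and equation n·P = 54.
Checking the remaining points: n·A_4 = 54, n·A_5 = 54, n·A_6 = 54.
All equal 54, so all 6 points lie in one plane.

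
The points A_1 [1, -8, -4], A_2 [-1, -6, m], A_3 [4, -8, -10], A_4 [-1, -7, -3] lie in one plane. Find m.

-6

Normal to plane A_1A_3A_4: n = (6, 9, 3); plane equation n·P = -78.
Requiring n·A_2 = -78: (3)m + (-60) = -78.
So m = -6.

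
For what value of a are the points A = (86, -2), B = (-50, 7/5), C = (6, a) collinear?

Collinearity: (C − A) must be parallel to (B − A) = (-136, 17/5).
Cross-multiplying the components: (a − (-2))·(-136) = (-80)·(17/5).
Solving gives a = 0.

0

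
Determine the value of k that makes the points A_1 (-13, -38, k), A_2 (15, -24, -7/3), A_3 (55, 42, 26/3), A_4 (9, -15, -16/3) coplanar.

Coplanarity ⇔ det[A_1A_2; A_1A_3; A_1A_4] = 0.
Expanding, this is linear in k: (-756)k + (-9324) = 0.
So k = -37/3.

-37/3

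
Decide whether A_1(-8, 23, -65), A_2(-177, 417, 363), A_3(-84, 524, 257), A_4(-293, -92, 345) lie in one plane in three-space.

The four points are coplanar iff the 3×3 determinant with rows A_1A_2, A_1A_3, A_1A_4 is zero.
Rows: (-169, 394, 428), (-76, 501, 322), (-285, -115, 410).
Expanding along the first row: (-169)(242440) − (394)(60610) + (428)(151525) = 0.
Zero determinant ⇒ coplanar.

Yes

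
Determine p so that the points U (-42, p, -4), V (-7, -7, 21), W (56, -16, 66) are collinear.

Collinearity requires UV × UW = 0; each component is linear in p.
The x-component gives (-45)p + (-90) = 0, so p = -2.
The remaining components then also vanish.

-2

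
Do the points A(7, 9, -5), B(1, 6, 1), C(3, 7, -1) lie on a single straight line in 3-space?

Yes

AB = (-6, -3, 6), AC = (-4, -2, 4).
Each component of AC is 2/3 times the corresponding component of AB, so AC = 2/3·AB and the points are collinear.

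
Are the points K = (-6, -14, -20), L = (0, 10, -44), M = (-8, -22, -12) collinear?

Yes

KL = (6, 24, -24), KM = (-2, -8, 8).
Each component of KM is -1/3 times the corresponding component of KL, so KM = -1/3·KL and the points are collinear.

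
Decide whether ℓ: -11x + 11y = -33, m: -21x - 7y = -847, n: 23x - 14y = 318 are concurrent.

Intersecting ℓ and m: solving the 2×2 system gives (x, y) = (31, 28).
Substitute into n: (23)(31) + (-14)(28) = 321.
But n requires 318 ≠ 321, so the three lines have no common point.

No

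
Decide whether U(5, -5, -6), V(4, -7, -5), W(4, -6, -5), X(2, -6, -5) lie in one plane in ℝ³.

No

With U as base: UV = (-1, -2, 1), UW = (-1, -1, 1), UX = (-3, -1, 1).
UW × UX = (0, -2, -2).
UV · (UW × UX) = 2.
Since 2 ≠ 0, the four points are not coplanar.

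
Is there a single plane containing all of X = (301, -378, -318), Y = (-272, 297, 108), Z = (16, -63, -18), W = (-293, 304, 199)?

With X as base: XY = (-573, 675, 426), XZ = (-285, 315, 300), XW = (-594, 682, 517).
XZ × XW = (-41745, -30855, -7260).
XY · (XZ × XW) = 0.
The scalar triple product vanishes, so the four points are coplanar.

Yes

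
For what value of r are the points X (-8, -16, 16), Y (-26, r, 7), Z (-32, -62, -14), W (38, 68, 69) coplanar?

-38

The points are coplanar iff XY · (XZ × XW) = 0.
Expanding, this is linear in r: (-108)r + (-4104) = 0.
So r = -38.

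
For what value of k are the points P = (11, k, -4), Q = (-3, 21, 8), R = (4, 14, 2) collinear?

7

Collinearity requires PQ × PR = 0; each component is linear in k.
The x-component gives (6)k + (-42) = 0, so k = 7.
The remaining components then also vanish.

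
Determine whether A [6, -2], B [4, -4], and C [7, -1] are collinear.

AB = (-2, -2), AC = (1, 1).
det[AB; AC] = (-2)(1) − (-2)(1) = 0.
The determinant is zero, so the points are collinear.

Yes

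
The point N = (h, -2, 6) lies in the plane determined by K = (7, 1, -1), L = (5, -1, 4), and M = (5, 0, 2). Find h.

Coplanarity requires KL · (KM × KN) = 0.
KL = (-2, -2, 5), KM = (-2, -1, 3); the triple product is linear in h with coefficient -1 and constant term 5.
Setting it to zero: h = 5.

5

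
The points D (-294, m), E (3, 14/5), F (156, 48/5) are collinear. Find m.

-52/5

The three points are collinear iff det[DE; DF] = 0.
This determinant is linear in m: (153)m + (7956/5) = 0, so m = -52/5.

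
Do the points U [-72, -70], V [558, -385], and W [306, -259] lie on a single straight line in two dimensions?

Yes

UV = (630, -315), UW = (378, -189).
det[UV; UW] = (630)(-189) − (-315)(378) = 0.
The determinant is zero, so the points are collinear.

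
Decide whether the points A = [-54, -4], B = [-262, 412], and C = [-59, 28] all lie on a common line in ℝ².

No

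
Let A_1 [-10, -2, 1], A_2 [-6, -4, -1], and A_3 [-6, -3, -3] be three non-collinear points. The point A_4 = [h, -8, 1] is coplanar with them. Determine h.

A normal to the plane is n = A_1A_2 × A_1A_3 = (6, 8, 4).
A_4 lies in the plane iff n · A_1A_4 = 0.
This gives (6)h + (12) = 0, so h = -2.

-2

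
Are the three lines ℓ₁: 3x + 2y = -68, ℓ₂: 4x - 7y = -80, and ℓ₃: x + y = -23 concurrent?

No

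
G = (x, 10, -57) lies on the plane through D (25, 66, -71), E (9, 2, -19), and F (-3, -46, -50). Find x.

A normal to the plane is n = DE × DF = (4480, -1120, 0).
G lies in the plane iff n · DG = 0.
This gives (4480)x + (-49280) = 0, so x = 11.

11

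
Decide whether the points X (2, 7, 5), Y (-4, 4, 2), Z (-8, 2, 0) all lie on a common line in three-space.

XY = (-6, -3, -3), XZ = (-10, -5, -5).
XY × XZ = (0, 0, 0).
The cross product vanishes, so the three points are collinear.

Yes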